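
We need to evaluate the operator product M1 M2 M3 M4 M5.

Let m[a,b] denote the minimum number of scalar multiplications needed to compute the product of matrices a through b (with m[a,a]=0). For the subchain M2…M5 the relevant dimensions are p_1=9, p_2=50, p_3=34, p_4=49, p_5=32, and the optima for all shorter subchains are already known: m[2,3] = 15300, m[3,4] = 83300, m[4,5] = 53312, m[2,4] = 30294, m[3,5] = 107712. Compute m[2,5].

m[2,5] = min over k∈[2,4] of m[2,k]+m[k+1,5]+p_{1}·p_k·p_{5}.
k=2: 0 + 107712 + 9·50·32 = 122112; k=3: 15300 + 53312 + 9·34·32 = 78404; k=4: 30294 + 0 + 9·49·32 = 44406.
Minimum: 44406 at k=4.

44406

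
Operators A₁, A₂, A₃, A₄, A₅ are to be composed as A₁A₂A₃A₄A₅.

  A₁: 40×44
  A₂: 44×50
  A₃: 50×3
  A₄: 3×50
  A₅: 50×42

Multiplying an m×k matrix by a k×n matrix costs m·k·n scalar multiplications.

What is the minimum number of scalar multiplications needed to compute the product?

Adjacent pairs: A₁A₂ = 40·44·50 = 88000; A₂A₃ = 44·50·3 = 6600; A₃A₄ = 50·3·50 = 7500; A₄A₅ = 3·50·42 = 6300.
Length 3: A₁..A₃: k=1: 0+6600+40·44·3=11880; k=2: 88000+0+40·50·3=94000 → min 11880 | A₂..A₄: k=2: 0+7500+44·50·50=117500; k=3: 6600+0+44·3·50=13200 → min 13200 | A₃..A₅: k=3: 0+6300+50·3·42=12600; k=4: 7500+0+50·50·42=112500 → min 12600.
Length 4: A₁..A₄: k=1: 0+13200+40·44·50=101200; k=2: 88000+7500+40·50·50=195500; k=3: 11880+0+40·3·50=17880 → min 17880 | A₂..A₅: k=2: 0+12600+44·50·42=105000; k=3: 6600+6300+44·3·42=18444; k=4: 13200+0+44·50·42=105600 → min 18444.
Length 5: A₁..A₅: k=1: 0+18444+40·44·42=92364; k=2: 88000+12600+40·50·42=184600; k=3: 11880+6300+40·3·42=23220; k=4: 17880+0+40·50·42=101880 → min 23220.
Optimal order: ((A₁(A₂A₃))(A₄A₅)) with cost 23220.

23220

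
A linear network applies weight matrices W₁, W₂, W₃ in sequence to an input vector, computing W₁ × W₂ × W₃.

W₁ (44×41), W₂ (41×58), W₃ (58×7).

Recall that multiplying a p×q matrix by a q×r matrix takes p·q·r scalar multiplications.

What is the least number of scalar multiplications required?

29274

Order (W₁ × (W₂ × W₃)): (W₂ × W₃): 41×58 by 58×7 → 41×7, cost 41·58·7 = 16646; (W₁ × (W₂ × W₃)): 44×41 by 41×7 → 44×7, cost 44·41·7 = 12628; cumulative 29274. Total 29274.
Order ((W₁ × W₂) × W₃): (W₁ × W₂): 44×41 by 41×58 → 44×58, cost 44·41·58 = 104632; ((W₁ × W₂) × W₃): 44×58 by 58×7 → 44×7, cost 44·58·7 = 17864; cumulative 122496. Total 122496.
Minimum: 29274.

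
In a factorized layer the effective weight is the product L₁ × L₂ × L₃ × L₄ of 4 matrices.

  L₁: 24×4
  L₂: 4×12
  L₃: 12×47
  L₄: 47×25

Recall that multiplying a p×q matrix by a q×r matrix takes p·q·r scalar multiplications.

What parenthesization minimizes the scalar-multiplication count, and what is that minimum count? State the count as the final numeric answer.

9356

Adjacent pairs: L₁L₂ = 24·4·12 = 1152; L₂L₃ = 4·12·47 = 2256; L₃L₄ = 12·47·25 = 14100.
Length 3: L₁..L₃: k=1: 0+2256+24·4·47=6768; k=2: 1152+0+24·12·47=14688 → min 6768 | L₂..L₄: k=2: 0+14100+4·12·25=15300; k=3: 2256+0+4·47·25=6956 → min 6956.
Length 4: L₁..L₄: k=1: 0+6956+24·4·25=9356; k=2: 1152+14100+24·12·25=22452; k=3: 6768+0+24·47·25=34968 → min 9356.
Optimal parenthesization: (L₁ × ((L₂ × L₃) × L₄)) with cost 9356.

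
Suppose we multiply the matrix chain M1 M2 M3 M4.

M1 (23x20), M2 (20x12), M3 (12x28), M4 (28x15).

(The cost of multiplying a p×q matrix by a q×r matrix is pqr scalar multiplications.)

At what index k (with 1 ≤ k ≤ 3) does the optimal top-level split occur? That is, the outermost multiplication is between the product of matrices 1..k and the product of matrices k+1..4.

Adjacent pairs: M1M2 = 23·20·12 = 5520; M2M3 = 20·12·28 = 6720; M3M4 = 12·28·15 = 5040.
Length 3: M1..M3: k=1: 0+6720+23·20·28=19600; k=2: 5520+0+23·12·28=13248 → min 13248 | M2..M4: k=2: 0+5040+20·12·15=8640; k=3: 6720+0+20·28·15=15120 → min 8640.
Top-level splits: k=1: (M1..M1)·(M2..M4) → 0+8640+23·20·15 = 15540; k=2: (M1..M2)·(M3..M4) → 5520+5040+23·12·15 = 14700; k=3: (M1..M3)·(M4..M4) → 13248+0+23·28·15 = 22908.
Best split is after M2, i.e. k = 2.

2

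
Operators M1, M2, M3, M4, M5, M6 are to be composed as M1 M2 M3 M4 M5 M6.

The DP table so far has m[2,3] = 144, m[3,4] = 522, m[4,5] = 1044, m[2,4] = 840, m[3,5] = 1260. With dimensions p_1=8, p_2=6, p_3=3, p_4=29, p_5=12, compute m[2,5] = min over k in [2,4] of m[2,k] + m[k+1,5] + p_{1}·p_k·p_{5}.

1476

m[2,5] = min over k∈[2,4] of m[2,k]+m[k+1,5]+p_{1}·p_k·p_{5}.
k=2: 0 + 1260 + 8·6·12 = 1836; k=3: 144 + 1044 + 8·3·12 = 1476; k=4: 840 + 0 + 8·29·12 = 3624.
Minimum: 1476 at k=3.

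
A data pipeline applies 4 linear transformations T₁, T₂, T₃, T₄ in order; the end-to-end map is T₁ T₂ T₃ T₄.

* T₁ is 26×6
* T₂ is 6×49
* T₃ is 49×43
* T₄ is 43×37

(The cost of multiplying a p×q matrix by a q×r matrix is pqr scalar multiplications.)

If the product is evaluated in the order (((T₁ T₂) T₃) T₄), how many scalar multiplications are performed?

103792

(T₁ T₂): 26×6 by 6×49 → 26×49, cost 26·6·49 = 7644
((T₁ T₂) T₃): 26×49 by 49×43 → 26×43, cost 26·49·43 = 54782; cumulative 62426
(((T₁ T₂) T₃) T₄): 26×43 by 43×37 → 26×37, cost 26·43·37 = 41366; cumulative 103792
Total: 103792 scalar multiplications.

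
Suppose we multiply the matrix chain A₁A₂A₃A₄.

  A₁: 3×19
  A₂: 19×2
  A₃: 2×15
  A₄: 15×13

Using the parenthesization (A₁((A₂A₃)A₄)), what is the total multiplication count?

5016

(A₂A₃): 19×2 by 2×15 → 19×15, cost 19·2·15 = 570
((A₂A₃)A₄): 19×15 by 15×13 → 19×13, cost 19·15·13 = 3705; cumulative 4275
(A₁((A₂A₃)A₄)): 3×19 by 19×13 → 3×13, cost 3·19·13 = 741; cumulative 5016
Total: 5016 scalar multiplications.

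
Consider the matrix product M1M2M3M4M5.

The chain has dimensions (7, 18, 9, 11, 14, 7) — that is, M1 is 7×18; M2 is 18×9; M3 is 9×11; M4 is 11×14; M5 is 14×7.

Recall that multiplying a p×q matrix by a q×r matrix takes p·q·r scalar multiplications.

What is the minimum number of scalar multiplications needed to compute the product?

3346

Adjacent pairs: M1M2 = 7·18·9 = 1134; M2M3 = 18·9·11 = 1782; M3M4 = 9·11·14 = 1386; M4M5 = 11·14·7 = 1078.
Length 3: M1..M3: k=1: 0+1782+7·18·11=3168; k=2: 1134+0+7·9·11=1827 → min 1827 | M2..M4: k=2: 0+1386+18·9·14=3654; k=3: 1782+0+18·11·14=4554 → min 3654 | M3..M5: k=3: 0+1078+9·11·7=1771; k=4: 1386+0+9·14·7=2268 → min 1771.
Length 4: M1..M4: k=1: 0+3654+7·18·14=5418; k=2: 1134+1386+7·9·14=3402; k=3: 1827+0+7·11·14=2905 → min 2905 | M2..M5: k=2: 0+1771+18·9·7=2905; k=3: 1782+1078+18·11·7=4246; k=4: 3654+0+18·14·7=5418 → min 2905.
Length 5: M1..M5: k=1: 0+2905+7·18·7=3787; k=2: 1134+1771+7·9·7=3346; k=3: 1827+1078+7·11·7=3444; k=4: 2905+0+7·14·7=3591 → min 3346.
Optimal order: ((M1M2)(M3(M4M5))) with cost 3346.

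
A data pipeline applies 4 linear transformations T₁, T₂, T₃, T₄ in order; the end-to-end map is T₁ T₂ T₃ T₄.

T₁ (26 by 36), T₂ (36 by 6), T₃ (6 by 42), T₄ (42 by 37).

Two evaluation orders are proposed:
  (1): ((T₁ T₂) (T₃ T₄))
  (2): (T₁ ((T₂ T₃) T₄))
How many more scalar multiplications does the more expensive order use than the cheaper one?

78936

Order (1) = ((T₁ T₂) (T₃ T₄)): (T₁ T₂): 26×36 by 36×6 → 26×6, cost 26·36·6 = 5616; (T₃ T₄): 6×42 by 42×37 → 6×37, cost 6·42·37 = 9324; ((T₁ T₂) (T₃ T₄)): 26×6 by 6×37 → 26×37, cost 26·6·37 = 5772; cumulative 20712. Total 20712.
Order (2) = (T₁ ((T₂ T₃) T₄)): (T₂ T₃): 36×6 by 6×42 → 36×42, cost 36·6·42 = 9072; ((T₂ T₃) T₄): 36×42 by 42×37 → 36×37, cost 36·42·37 = 55944; cumulative 65016; (T₁ ((T₂ T₃) T₄)): 26×36 by 36×37 → 26×37, cost 26·36·37 = 34632; cumulative 99648. Total 99648.
Difference: |20712 − 99648| = 78936.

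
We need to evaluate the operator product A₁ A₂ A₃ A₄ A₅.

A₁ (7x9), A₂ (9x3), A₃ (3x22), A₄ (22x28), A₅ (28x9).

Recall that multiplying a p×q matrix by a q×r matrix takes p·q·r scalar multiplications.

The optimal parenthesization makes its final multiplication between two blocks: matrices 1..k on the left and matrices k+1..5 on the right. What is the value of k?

Adjacent pairs: A₁A₂ = 7·9·3 = 189; A₂A₃ = 9·3·22 = 594; A₃A₄ = 3·22·28 = 1848; A₄A₅ = 22·28·9 = 5544.
Length 3: A₁..A₃: k=1: 0+594+7·9·22=1980; k=2: 189+0+7·3·22=651 → min 651 | A₂..A₄: k=2: 0+1848+9·3·28=2604; k=3: 594+0+9·22·28=6138 → min 2604 | A₃..A₅: k=3: 0+5544+3·22·9=6138; k=4: 1848+0+3·28·9=2604 → min 2604.
Length 4: A₁..A₄: k=1: 0+2604+7·9·28=4368; k=2: 189+1848+7·3·28=2625; k=3: 651+0+7·22·28=4963 → min 2625 | A₂..A₅: k=2: 0+2604+9·3·9=2847; k=3: 594+5544+9·22·9=7920; k=4: 2604+0+9·28·9=4872 → min 2847.
Top-level splits: k=1: (A₁..A₁)·(A₂..A₅) → 0+2847+7·9·9 = 3414; k=2: (A₁..A₂)·(A₃..A₅) → 189+2604+7·3·9 = 2982; k=3: (A₁..A₃)·(A₄..A₅) → 651+5544+7·22·9 = 7581; k=4: (A₁..A₄)·(A₅..A₅) → 2625+0+7·28·9 = 4389.
Best split is after A₂, i.e. k = 2.

2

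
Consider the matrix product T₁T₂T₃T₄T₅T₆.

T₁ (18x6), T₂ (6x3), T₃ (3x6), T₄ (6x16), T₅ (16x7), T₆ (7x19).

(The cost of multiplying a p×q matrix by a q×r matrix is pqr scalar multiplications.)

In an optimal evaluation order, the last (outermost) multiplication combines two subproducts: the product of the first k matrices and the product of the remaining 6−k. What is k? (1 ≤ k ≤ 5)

Adjacent pairs: T₁T₂ = 18·6·3 = 324; T₂T₃ = 6·3·6 = 108; T₃T₄ = 3·6·16 = 288; T₄T₅ = 6·16·7 = 672; T₅T₆ = 16·7·19 = 2128.
Length 3: T₁..T₃: k=1: 0+108+18·6·6=756; k=2: 324+0+18·3·6=648 → min 648 | T₂..T₄: k=2: 0+288+6·3·16=576; k=3: 108+0+6·6·16=684 → min 576 | T₃..T₅: k=3: 0+672+3·6·7=798; k=4: 288+0+3·16·7=624 → min 624 | T₄..T₆: k=4: 0+2128+6·16·19=3952; k=5: 672+0+6·7·19=1470 → min 1470.
Length 4: T₁..T₄: k=1: 0+576+18·6·16=2304; k=2: 324+288+18·3·16=1476; k=3: 648+0+18·6·16=2376 → min 1476 | T₂..T₅: k=2: 0+624+6·3·7=750; k=3: 108+672+6·6·7=1032; k=4: 576+0+6·16·7=1248 → min 750 | T₃..T₆: k=3: 0+1470+3·6·19=1812; k=4: 288+2128+3·16·19=3328; k=5: 624+0+3·7·19=1023 → min 1023.
Length 5: T₁..T₅: k=1: 0+750+18·6·7=1506; k=2: 324+624+18·3·7=1326; k=3: 648+672+18·6·7=2076; k=4: 1476+0+18·16·7=3492 → min 1326 | T₂..T₆: k=2: 0+1023+6·3·19=1365; k=3: 108+1470+6·6·19=2262; k=4: 576+2128+6·16·19=4528; k=5: 750+0+6·7·19=1548 → min 1365.
Top-level splits: k=1: (T₁..T₁)·(T₂..T₆) → 0+1365+18·6·19 = 3417; k=2: (T₁..T₂)·(T₃..T₆) → 324+1023+18·3·19 = 2373; k=3: (T₁..T₃)·(T₄..T₆) → 648+1470+18·6·19 = 4170; k=4: (T₁..T₄)·(T₅..T₆) → 1476+2128+18·16·19 = 9076; k=5: (T₁..T₅)·(T₆..T₆) → 1326+0+18·7·19 = 3720.
Best split is after T₂, i.e. k = 2.

2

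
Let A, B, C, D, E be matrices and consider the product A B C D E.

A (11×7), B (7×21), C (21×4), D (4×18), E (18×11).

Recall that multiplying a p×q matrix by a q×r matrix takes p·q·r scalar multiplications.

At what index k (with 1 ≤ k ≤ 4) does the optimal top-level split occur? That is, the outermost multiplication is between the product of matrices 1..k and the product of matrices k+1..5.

Adjacent pairs: AB = 11·7·21 = 1617; BC = 7·21·4 = 588; CD = 21·4·18 = 1512; DE = 4·18·11 = 792.
Length 3: A..C: k=1: 0+588+11·7·4=896; k=2: 1617+0+11·21·4=2541 → min 896 | B..D: k=2: 0+1512+7·21·18=4158; k=3: 588+0+7·4·18=1092 → min 1092 | C..E: k=3: 0+792+21·4·11=1716; k=4: 1512+0+21·18·11=5670 → min 1716.
Length 4: A..D: k=1: 0+1092+11·7·18=2478; k=2: 1617+1512+11·21·18=7287; k=3: 896+0+11·4·18=1688 → min 1688 | B..E: k=2: 0+1716+7·21·11=3333; k=3: 588+792+7·4·11=1688; k=4: 1092+0+7·18·11=2478 → min 1688.
Top-level splits: k=1: (A..A)·(B..E) → 0+1688+11·7·11 = 2535; k=2: (A..B)·(C..E) → 1617+1716+11·21·11 = 5874; k=3: (A..C)·(D..E) → 896+792+11·4·11 = 2172; k=4: (A..D)·(E..E) → 1688+0+11·18·11 = 3866.
Best split is after C, i.e. k = 3.

3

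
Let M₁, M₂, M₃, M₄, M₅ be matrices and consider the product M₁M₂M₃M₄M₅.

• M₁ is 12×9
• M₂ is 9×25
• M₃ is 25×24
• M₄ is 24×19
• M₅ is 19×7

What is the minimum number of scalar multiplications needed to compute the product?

Adjacent pairs: M₁M₂ = 12·9·25 = 2700; M₂M₃ = 9·25·24 = 5400; M₃M₄ = 25·24·19 = 11400; M₄M₅ = 24·19·7 = 3192.
Length 3: M₁..M₃: k=1: 0+5400+12·9·24=7992; k=2: 2700+0+12·25·24=9900 → min 7992 | M₂..M₄: k=2: 0+11400+9·25·19=15675; k=3: 5400+0+9·24·19=9504 → min 9504 | M₃..M₅: k=3: 0+3192+25·24·7=7392; k=4: 11400+0+25·19·7=14725 → min 7392.
Length 4: M₁..M₄: k=1: 0+9504+12·9·19=11556; k=2: 2700+11400+12·25·19=19800; k=3: 7992+0+12·24·19=13464 → min 11556 | M₂..M₅: k=2: 0+7392+9·25·7=8967; k=3: 5400+3192+9·24·7=10104; k=4: 9504+0+9·19·7=10701 → min 8967.
Length 5: M₁..M₅: k=1: 0+8967+12·9·7=9723; k=2: 2700+7392+12·25·7=12192; k=3: 7992+3192+12·24·7=13200; k=4: 11556+0+12·19·7=13152 → min 9723.
Optimal order: (M₁(M₂(M₃(M₄M₅)))) with cost 9723.

9723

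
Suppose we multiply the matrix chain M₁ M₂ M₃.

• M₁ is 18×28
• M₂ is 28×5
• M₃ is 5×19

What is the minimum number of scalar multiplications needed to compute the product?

4230

Order (M₁ (M₂ M₃)): (M₂ M₃): 28×5 by 5×19 → 28×19, cost 28·5·19 = 2660; (M₁ (M₂ M₃)): 18×28 by 28×19 → 18×19, cost 18·28·19 = 9576; cumulative 12236. Total 12236.
Order ((M₁ M₂) M₃): (M₁ M₂): 18×28 by 28×5 → 18×5, cost 18·28·5 = 2520; ((M₁ M₂) M₃): 18×5 by 5×19 → 18×19, cost 18·5·19 = 1710; cumulative 4230. Total 4230.
Minimum: 4230.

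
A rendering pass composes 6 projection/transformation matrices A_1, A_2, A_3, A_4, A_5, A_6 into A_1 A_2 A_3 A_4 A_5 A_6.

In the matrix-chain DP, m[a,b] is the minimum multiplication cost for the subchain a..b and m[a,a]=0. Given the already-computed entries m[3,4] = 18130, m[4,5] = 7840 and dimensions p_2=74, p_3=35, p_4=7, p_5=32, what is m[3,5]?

34706

m[3,5] = min over k∈[3,4] of m[3,k]+m[k+1,5]+p_{2}·p_k·p_{5}.
k=3: 0 + 7840 + 74·35·32 = 90720; k=4: 18130 + 0 + 74·7·32 = 34706.
Minimum: 34706 at k=4.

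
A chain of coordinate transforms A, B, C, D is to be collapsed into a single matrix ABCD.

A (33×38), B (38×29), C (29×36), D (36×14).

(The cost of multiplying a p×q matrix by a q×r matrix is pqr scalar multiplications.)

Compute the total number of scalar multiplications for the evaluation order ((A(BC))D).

(BC): 38×29 by 29×36 → 38×36, cost 38·29·36 = 39672
(A(BC)): 33×38 by 38×36 → 33×36, cost 33·38·36 = 45144; cumulative 84816
((A(BC))D): 33×36 by 36×14 → 33×14, cost 33·36·14 = 16632; cumulative 101448
Total: 101448 scalar multiplications.

101448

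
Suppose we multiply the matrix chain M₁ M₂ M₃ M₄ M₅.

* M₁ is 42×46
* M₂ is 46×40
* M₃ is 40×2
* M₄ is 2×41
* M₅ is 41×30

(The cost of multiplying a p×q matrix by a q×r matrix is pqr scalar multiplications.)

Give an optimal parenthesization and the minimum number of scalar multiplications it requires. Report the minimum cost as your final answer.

Adjacent pairs: M₁M₂ = 42·46·40 = 77280; M₂M₃ = 46·40·2 = 3680; M₃M₄ = 40·2·41 = 3280; M₄M₅ = 2·41·30 = 2460.
Length 3: M₁..M₃: k=1: 0+3680+42·46·2=7544; k=2: 77280+0+42·40·2=80640 → min 7544 | M₂..M₄: k=2: 0+3280+46·40·41=78720; k=3: 3680+0+46·2·41=7452 → min 7452 | M₃..M₅: k=3: 0+2460+40·2·30=4860; k=4: 3280+0+40·41·30=52480 → min 4860.
Length 4: M₁..M₄: k=1: 0+7452+42·46·41=86664; k=2: 77280+3280+42·40·41=149440; k=3: 7544+0+42·2·41=10988 → min 10988 | M₂..M₅: k=2: 0+4860+46·40·30=60060; k=3: 3680+2460+46·2·30=8900; k=4: 7452+0+46·41·30=64032 → min 8900.
Length 5: M₁..M₅: k=1: 0+8900+42·46·30=66860; k=2: 77280+4860+42·40·30=132540; k=3: 7544+2460+42·2·30=12524; k=4: 10988+0+42·41·30=62648 → min 12524.
Optimal parenthesization: ((M₁ (M₂ M₃)) (M₄ M₅)) with cost 12524.

12524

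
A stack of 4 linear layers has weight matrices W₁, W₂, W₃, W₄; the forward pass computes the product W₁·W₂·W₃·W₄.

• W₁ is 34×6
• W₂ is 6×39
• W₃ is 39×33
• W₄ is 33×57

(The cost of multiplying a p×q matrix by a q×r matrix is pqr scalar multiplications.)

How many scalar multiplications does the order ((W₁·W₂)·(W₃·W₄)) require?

(W₁·W₂): 34×6 by 6×39 → 34×39, cost 34·6·39 = 7956
(W₃·W₄): 39×33 by 33×57 → 39×57, cost 39·33·57 = 73359
((W₁·W₂)·(W₃·W₄)): 34×39 by 39×57 → 34×57, cost 34·39·57 = 75582; cumulative 156897
Total: 156897 scalar multiplications.

156897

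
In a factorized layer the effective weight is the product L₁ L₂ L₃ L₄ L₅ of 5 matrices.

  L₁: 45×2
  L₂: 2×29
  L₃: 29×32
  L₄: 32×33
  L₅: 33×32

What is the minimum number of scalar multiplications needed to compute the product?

8960

Adjacent pairs: L₁L₂ = 45·2·29 = 2610; L₂L₃ = 2·29·32 = 1856; L₃L₄ = 29·32·33 = 30624; L₄L₅ = 32·33·32 = 33792.
Length 3: L₁..L₃: k=1: 0+1856+45·2·32=4736; k=2: 2610+0+45·29·32=44370 → min 4736 | L₂..L₄: k=2: 0+30624+2·29·33=32538; k=3: 1856+0+2·32·33=3968 → min 3968 | L₃..L₅: k=3: 0+33792+29·32·32=63488; k=4: 30624+0+29·33·32=61248 → min 61248.
Length 4: L₁..L₄: k=1: 0+3968+45·2·33=6938; k=2: 2610+30624+45·29·33=76299; k=3: 4736+0+45·32·33=52256 → min 6938 | L₂..L₅: k=2: 0+61248+2·29·32=63104; k=3: 1856+33792+2·32·32=37696; k=4: 3968+0+2·33·32=6080 → min 6080.
Length 5: L₁..L₅: k=1: 0+6080+45·2·32=8960; k=2: 2610+61248+45·29·32=105618; k=3: 4736+33792+45·32·32=84608; k=4: 6938+0+45·33·32=54458 → min 8960.
Optimal order: (L₁ (((L₂ L₃) L₄) L₅)) with cost 8960.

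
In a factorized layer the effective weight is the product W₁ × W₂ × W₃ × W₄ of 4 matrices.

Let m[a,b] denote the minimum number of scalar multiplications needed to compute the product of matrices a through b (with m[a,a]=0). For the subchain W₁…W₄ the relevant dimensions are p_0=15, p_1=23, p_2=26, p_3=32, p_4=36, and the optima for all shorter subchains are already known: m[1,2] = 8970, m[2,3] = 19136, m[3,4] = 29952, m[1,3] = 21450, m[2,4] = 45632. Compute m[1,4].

m[1,4] = min over k∈[1,3] of m[1,k]+m[k+1,4]+p_{0}·p_k·p_{4}.
k=1: 0 + 45632 + 15·23·36 = 58052; k=2: 8970 + 29952 + 15·26·36 = 52962; k=3: 21450 + 0 + 15·32·36 = 38730.
Minimum: 38730 at k=3.

38730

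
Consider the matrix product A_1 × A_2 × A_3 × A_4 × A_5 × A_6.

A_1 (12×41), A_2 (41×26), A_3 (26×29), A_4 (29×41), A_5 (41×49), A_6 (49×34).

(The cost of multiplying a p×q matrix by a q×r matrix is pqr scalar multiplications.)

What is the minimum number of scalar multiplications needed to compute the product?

80208

Adjacent pairs: A_1A_2 = 12·41·26 = 12792; A_2A_3 = 41·26·29 = 30914; A_3A_4 = 26·29·41 = 30914; A_4A_5 = 29·41·49 = 58261; A_5A_6 = 41·49·34 = 68306.
Length 3: A_1..A_3: k=1: 0+30914+12·41·29=45182; k=2: 12792+0+12·26·29=21840 → min 21840 | A_2..A_4: k=2: 0+30914+41·26·41=74620; k=3: 30914+0+41·29·41=79663 → min 74620 | A_3..A_5: k=3: 0+58261+26·29·49=95207; k=4: 30914+0+26·41·49=83148 → min 83148 | A_4..A_6: k=4: 0+68306+29·41·34=108732; k=5: 58261+0+29·49·34=106575 → min 106575.
Length 4: A_1..A_4: k=1: 0+74620+12·41·41=94792; k=2: 12792+30914+12·26·41=56498; k=3: 21840+0+12·29·41=36108 → min 36108 | A_2..A_5: k=2: 0+83148+41·26·49=135382; k=3: 30914+58261+41·29·49=147436; k=4: 74620+0+41·41·49=156989 → min 135382 | A_3..A_6: k=3: 0+106575+26·29·34=132211; k=4: 30914+68306+26·41·34=135464; k=5: 83148+0+26·49·34=126464 → min 126464.
Length 5: A_1..A_5: k=1: 0+135382+12·41·49=159490; k=2: 12792+83148+12·26·49=111228; k=3: 21840+58261+12·29·49=97153; k=4: 36108+0+12·41·49=60216 → min 60216 | A_2..A_6: k=2: 0+126464+41·26·34=162708; k=3: 30914+106575+41·29·34=177915; k=4: 74620+68306+41·41·34=200080; k=5: 135382+0+41·49·34=203688 → min 162708.
Length 6: A_1..A_6: k=1: 0+162708+12·41·34=179436; k=2: 12792+126464+12·26·34=149864; k=3: 21840+106575+12·29·34=140247; k=4: 36108+68306+12·41·34=121142; k=5: 60216+0+12·49·34=80208 → min 80208.
Optimal order: (((((A_1 × A_2) × A_3) × A_4) × A_5) × A_6) with cost 80208.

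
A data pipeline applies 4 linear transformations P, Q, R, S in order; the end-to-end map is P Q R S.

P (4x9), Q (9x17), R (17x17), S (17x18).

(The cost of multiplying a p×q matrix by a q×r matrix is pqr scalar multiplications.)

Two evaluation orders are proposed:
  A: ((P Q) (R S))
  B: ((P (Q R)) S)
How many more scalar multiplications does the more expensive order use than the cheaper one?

2601

Order A = ((P Q) (R S)): (P Q): 4×9 by 9×17 → 4×17, cost 4·9·17 = 612; (R S): 17×17 by 17×18 → 17×18, cost 17·17·18 = 5202; ((P Q) (R S)): 4×17 by 17×18 → 4×18, cost 4·17·18 = 1224; cumulative 7038. Total 7038.
Order B = ((P (Q R)) S): (Q R): 9×17 by 17×17 → 9×17, cost 9·17·17 = 2601; (P (Q R)): 4×9 by 9×17 → 4×17, cost 4·9·17 = 612; cumulative 3213; ((P (Q R)) S): 4×17 by 17×18 → 4×18, cost 4·17·18 = 1224; cumulative 4437. Total 4437.
Difference: |7038 − 4437| = 2601.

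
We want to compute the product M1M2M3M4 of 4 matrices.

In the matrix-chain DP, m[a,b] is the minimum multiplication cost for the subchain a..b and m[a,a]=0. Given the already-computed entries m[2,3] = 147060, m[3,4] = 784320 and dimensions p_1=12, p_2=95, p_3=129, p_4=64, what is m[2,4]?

m[2,4] = min over k∈[2,3] of m[2,k]+m[k+1,4]+p_{1}·p_k·p_{4}.
k=2: 0 + 784320 + 12·95·64 = 857280; k=3: 147060 + 0 + 12·129·64 = 246132.
Minimum: 246132 at k=3.

246132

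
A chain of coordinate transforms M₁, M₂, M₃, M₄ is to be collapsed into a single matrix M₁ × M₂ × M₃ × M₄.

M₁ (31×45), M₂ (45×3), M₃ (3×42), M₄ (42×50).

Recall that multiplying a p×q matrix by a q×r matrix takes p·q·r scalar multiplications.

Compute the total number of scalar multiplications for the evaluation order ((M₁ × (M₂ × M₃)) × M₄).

129360

(M₂ × M₃): 45×3 by 3×42 → 45×42, cost 45·3·42 = 5670
(M₁ × (M₂ × M₃)): 31×45 by 45×42 → 31×42, cost 31·45·42 = 58590; cumulative 64260
((M₁ × (M₂ × M₃)) × M₄): 31×42 by 42×50 → 31×50, cost 31·42·50 = 65100; cumulative 129360
Total: 129360 scalar multiplications.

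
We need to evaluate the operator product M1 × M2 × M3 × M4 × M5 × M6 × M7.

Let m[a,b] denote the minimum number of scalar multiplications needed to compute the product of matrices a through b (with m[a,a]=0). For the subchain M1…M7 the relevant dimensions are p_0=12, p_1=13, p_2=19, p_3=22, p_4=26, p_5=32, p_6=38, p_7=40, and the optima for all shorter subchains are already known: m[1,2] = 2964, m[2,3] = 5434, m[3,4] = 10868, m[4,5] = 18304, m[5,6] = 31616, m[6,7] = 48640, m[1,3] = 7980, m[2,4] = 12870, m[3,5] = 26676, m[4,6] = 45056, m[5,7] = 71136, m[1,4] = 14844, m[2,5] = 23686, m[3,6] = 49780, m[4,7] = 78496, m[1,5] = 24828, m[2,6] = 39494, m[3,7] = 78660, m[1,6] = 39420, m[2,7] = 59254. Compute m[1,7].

57660

m[1,7] = min over k∈[1,6] of m[1,k]+m[k+1,7]+p_{0}·p_k·p_{7}.
k=1: 0 + 59254 + 12·13·40 = 65494; k=2: 2964 + 78660 + 12·19·40 = 90744; k=3: 7980 + 78496 + 12·22·40 = 97036; k=4: 14844 + 71136 + 12·26·40 = 98460; k=5: 24828 + 48640 + 12·32·40 = 88828; k=6: 39420 + 0 + 12·38·40 = 57660.
Minimum: 57660 at k=6.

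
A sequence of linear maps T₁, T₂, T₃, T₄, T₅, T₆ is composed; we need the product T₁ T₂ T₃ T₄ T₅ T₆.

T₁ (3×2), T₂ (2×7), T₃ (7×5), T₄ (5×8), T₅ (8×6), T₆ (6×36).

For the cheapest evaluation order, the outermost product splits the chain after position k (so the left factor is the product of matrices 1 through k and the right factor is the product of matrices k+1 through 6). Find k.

1

Adjacent pairs: T₁T₂ = 3·2·7 = 42; T₂T₃ = 2·7·5 = 70; T₃T₄ = 7·5·8 = 280; T₄T₅ = 5·8·6 = 240; T₅T₆ = 8·6·36 = 1728.
Length 3: T₁..T₃: k=1: 0+70+3·2·5=100; k=2: 42+0+3·7·5=147 → min 100 | T₂..T₄: k=2: 0+280+2·7·8=392; k=3: 70+0+2·5·8=150 → min 150 | T₃..T₅: k=3: 0+240+7·5·6=450; k=4: 280+0+7·8·6=616 → min 450 | T₄..T₆: k=4: 0+1728+5·8·36=3168; k=5: 240+0+5·6·36=1320 → min 1320.
Length 4: T₁..T₄: k=1: 0+150+3·2·8=198; k=2: 42+280+3·7·8=490; k=3: 100+0+3·5·8=220 → min 198 | T₂..T₅: k=2: 0+450+2·7·6=534; k=3: 70+240+2·5·6=370; k=4: 150+0+2·8·6=246 → min 246 | T₃..T₆: k=3: 0+1320+7·5·36=2580; k=4: 280+1728+7·8·36=4024; k=5: 450+0+7·6·36=1962 → min 1962.
Length 5: T₁..T₅: k=1: 0+246+3·2·6=282; k=2: 42+450+3·7·6=618; k=3: 100+240+3·5·6=430; k=4: 198+0+3·8·6=342 → min 282 | T₂..T₆: k=2: 0+1962+2·7·36=2466; k=3: 70+1320+2·5·36=1750; k=4: 150+1728+2·8·36=2454; k=5: 246+0+2·6·36=678 → min 678.
Top-level splits: k=1: (T₁..T₁)·(T₂..T₆) → 0+678+3·2·36 = 894; k=2: (T₁..T₂)·(T₃..T₆) → 42+1962+3·7·36 = 2760; k=3: (T₁..T₃)·(T₄..T₆) → 100+1320+3·5·36 = 1960; k=4: (T₁..T₄)·(T₅..T₆) → 198+1728+3·8·36 = 2790; k=5: (T₁..T₅)·(T₆..T₆) → 282+0+3·6·36 = 930.
Best split is after T₁, i.e. k = 1.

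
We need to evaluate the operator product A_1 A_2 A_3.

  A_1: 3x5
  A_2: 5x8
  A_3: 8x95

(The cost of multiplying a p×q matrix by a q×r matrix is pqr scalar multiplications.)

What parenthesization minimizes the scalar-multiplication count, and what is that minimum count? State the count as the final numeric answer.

2400

(A_1 (A_2 A_3)): cost 5225.
((A_1 A_2) A_3): cost 2400.
Optimal: ((A_1 A_2) A_3) with cost 2400.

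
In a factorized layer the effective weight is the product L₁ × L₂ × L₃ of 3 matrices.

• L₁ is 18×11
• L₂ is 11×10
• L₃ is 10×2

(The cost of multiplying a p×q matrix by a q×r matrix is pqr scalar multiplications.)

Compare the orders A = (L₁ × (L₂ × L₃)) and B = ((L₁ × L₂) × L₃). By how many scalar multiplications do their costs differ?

1724

Order A = (L₁ × (L₂ × L₃)): (L₂ × L₃): 11×10 by 10×2 → 11×2, cost 11·10·2 = 220; (L₁ × (L₂ × L₃)): 18×11 by 11×2 → 18×2, cost 18·11·2 = 396; cumulative 616. Total 616.
Order B = ((L₁ × L₂) × L₃): (L₁ × L₂): 18×11 by 11×10 → 18×10, cost 18·11·10 = 1980; ((L₁ × L₂) × L₃): 18×10 by 10×2 → 18×2, cost 18·10·2 = 360; cumulative 2340. Total 2340.
Difference: |616 − 2340| = 1724.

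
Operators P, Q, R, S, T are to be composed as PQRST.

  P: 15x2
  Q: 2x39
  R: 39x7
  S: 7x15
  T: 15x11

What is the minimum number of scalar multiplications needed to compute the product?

1416

Adjacent pairs: PQ = 15·2·39 = 1170; QR = 2·39·7 = 546; RS = 39·7·15 = 4095; ST = 7·15·11 = 1155.
Length 3: P..R: k=1: 0+546+15·2·7=756; k=2: 1170+0+15·39·7=5265 → min 756 | Q..S: k=2: 0+4095+2·39·15=5265; k=3: 546+0+2·7·15=756 → min 756 | R..T: k=3: 0+1155+39·7·11=4158; k=4: 4095+0+39·15·11=10530 → min 4158.
Length 4: P..S: k=1: 0+756+15·2·15=1206; k=2: 1170+4095+15·39·15=14040; k=3: 756+0+15·7·15=2331 → min 1206 | Q..T: k=2: 0+4158+2·39·11=5016; k=3: 546+1155+2·7·11=1855; k=4: 756+0+2·15·11=1086 → min 1086.
Length 5: P..T: k=1: 0+1086+15·2·11=1416; k=2: 1170+4158+15·39·11=11763; k=3: 756+1155+15·7·11=3066; k=4: 1206+0+15·15·11=3681 → min 1416.
Optimal order: (P(((QR)S)T)) with cost 1416.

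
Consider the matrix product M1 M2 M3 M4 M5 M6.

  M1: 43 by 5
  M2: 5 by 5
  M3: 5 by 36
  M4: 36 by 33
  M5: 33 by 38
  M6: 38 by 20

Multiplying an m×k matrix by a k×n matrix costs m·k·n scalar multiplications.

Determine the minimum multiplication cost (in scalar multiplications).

Adjacent pairs: M1M2 = 43·5·5 = 1075; M2M3 = 5·5·36 = 900; M3M4 = 5·36·33 = 5940; M4M5 = 36·33·38 = 45144; M5M6 = 33·38·20 = 25080.
Length 3: M1..M3: k=1: 0+900+43·5·36=8640; k=2: 1075+0+43·5·36=8815 → min 8640 | M2..M4: k=2: 0+5940+5·5·33=6765; k=3: 900+0+5·36·33=6840 → min 6765 | M3..M5: k=3: 0+45144+5·36·38=51984; k=4: 5940+0+5·33·38=12210 → min 12210 | M4..M6: k=4: 0+25080+36·33·20=48840; k=5: 45144+0+36·38·20=72504 → min 48840.
Length 4: M1..M4: k=1: 0+6765+43·5·33=13860; k=2: 1075+5940+43·5·33=14110; k=3: 8640+0+43·36·33=59724 → min 13860 | M2..M5: k=2: 0+12210+5·5·38=13160; k=3: 900+45144+5·36·38=52884; k=4: 6765+0+5·33·38=13035 → min 13035 | M3..M6: k=3: 0+48840+5·36·20=52440; k=4: 5940+25080+5·33·20=34320; k=5: 12210+0+5·38·20=16010 → min 16010.
Length 5: M1..M5: k=1: 0+13035+43·5·38=21205; k=2: 1075+12210+43·5·38=21455; k=3: 8640+45144+43·36·38=112608; k=4: 13860+0+43·33·38=67782 → min 21205 | M2..M6: k=2: 0+16010+5·5·20=16510; k=3: 900+48840+5·36·20=53340; k=4: 6765+25080+5·33·20=35145; k=5: 13035+0+5·38·20=16835 → min 16510.
Length 6: M1..M6: k=1: 0+16510+43·5·20=20810; k=2: 1075+16010+43·5·20=21385; k=3: 8640+48840+43·36·20=88440; k=4: 13860+25080+43·33·20=67320; k=5: 21205+0+43·38·20=53885 → min 20810.
Optimal order: (M1 (M2 (((M3 M4) M5) M6))) with cost 20810.

20810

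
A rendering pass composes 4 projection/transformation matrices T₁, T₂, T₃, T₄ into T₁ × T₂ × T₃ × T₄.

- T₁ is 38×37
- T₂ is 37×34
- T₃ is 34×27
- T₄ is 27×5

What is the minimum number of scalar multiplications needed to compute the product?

17910

Adjacent pairs: T₁T₂ = 38·37·34 = 47804; T₂T₃ = 37·34·27 = 33966; T₃T₄ = 34·27·5 = 4590.
Length 3: T₁..T₃: k=1: 0+33966+38·37·27=71928; k=2: 47804+0+38·34·27=82688 → min 71928 | T₂..T₄: k=2: 0+4590+37·34·5=10880; k=3: 33966+0+37·27·5=38961 → min 10880.
Length 4: T₁..T₄: k=1: 0+10880+38·37·5=17910; k=2: 47804+4590+38·34·5=58854; k=3: 71928+0+38·27·5=77058 → min 17910.
Optimal order: (T₁ × (T₂ × (T₃ × T₄))) with cost 17910.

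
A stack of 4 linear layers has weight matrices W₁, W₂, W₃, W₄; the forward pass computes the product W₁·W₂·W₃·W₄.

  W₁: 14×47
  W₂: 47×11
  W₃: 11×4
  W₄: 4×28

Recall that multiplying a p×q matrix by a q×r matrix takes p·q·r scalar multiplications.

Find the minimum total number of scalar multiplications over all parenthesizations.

6268

Adjacent pairs: W₁W₂ = 14·47·11 = 7238; W₂W₃ = 47·11·4 = 2068; W₃W₄ = 11·4·28 = 1232.
Length 3: W₁..W₃: k=1: 0+2068+14·47·4=4700; k=2: 7238+0+14·11·4=7854 → min 4700 | W₂..W₄: k=2: 0+1232+47·11·28=15708; k=3: 2068+0+47·4·28=7332 → min 7332.
Length 4: W₁..W₄: k=1: 0+7332+14·47·28=25756; k=2: 7238+1232+14·11·28=12782; k=3: 4700+0+14·4·28=6268 → min 6268.
Optimal order: ((W₁·(W₂·W₃))·W₄) with cost 6268.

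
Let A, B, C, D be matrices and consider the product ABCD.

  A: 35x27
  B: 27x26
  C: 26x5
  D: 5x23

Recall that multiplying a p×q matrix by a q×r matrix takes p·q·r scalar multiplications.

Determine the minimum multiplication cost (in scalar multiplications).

Adjacent pairs: AB = 35·27·26 = 24570; BC = 27·26·5 = 3510; CD = 26·5·23 = 2990.
Length 3: A..C: k=1: 0+3510+35·27·5=8235; k=2: 24570+0+35·26·5=29120 → min 8235 | B..D: k=2: 0+2990+27·26·23=19136; k=3: 3510+0+27·5·23=6615 → min 6615.
Length 4: A..D: k=1: 0+6615+35·27·23=28350; k=2: 24570+2990+35·26·23=48490; k=3: 8235+0+35·5·23=12260 → min 12260.
Optimal order: ((A(BC))D) with cost 12260.

12260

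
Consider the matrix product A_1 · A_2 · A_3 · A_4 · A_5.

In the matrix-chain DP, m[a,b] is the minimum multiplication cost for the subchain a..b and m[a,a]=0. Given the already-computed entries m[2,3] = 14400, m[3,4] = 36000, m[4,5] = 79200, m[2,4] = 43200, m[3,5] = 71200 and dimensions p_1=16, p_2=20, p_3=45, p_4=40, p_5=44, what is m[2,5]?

m[2,5] = min over k∈[2,4] of m[2,k]+m[k+1,5]+p_{1}·p_k·p_{5}.
k=2: 0 + 71200 + 16·20·44 = 85280; k=3: 14400 + 79200 + 16·45·44 = 125280; k=4: 43200 + 0 + 16·40·44 = 71360.
Minimum: 71360 at k=4.

71360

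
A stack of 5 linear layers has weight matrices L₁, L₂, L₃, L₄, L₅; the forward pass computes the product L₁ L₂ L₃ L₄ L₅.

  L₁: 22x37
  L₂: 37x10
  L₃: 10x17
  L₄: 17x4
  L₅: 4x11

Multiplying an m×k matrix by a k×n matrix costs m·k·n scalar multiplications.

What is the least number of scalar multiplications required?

Adjacent pairs: L₁L₂ = 22·37·10 = 8140; L₂L₃ = 37·10·17 = 6290; L₃L₄ = 10·17·4 = 680; L₄L₅ = 17·4·11 = 748.
Length 3: L₁..L₃: k=1: 0+6290+22·37·17=20128; k=2: 8140+0+22·10·17=11880 → min 11880 | L₂..L₄: k=2: 0+680+37·10·4=2160; k=3: 6290+0+37·17·4=8806 → min 2160 | L₃..L₅: k=3: 0+748+10·17·11=2618; k=4: 680+0+10·4·11=1120 → min 1120.
Length 4: L₁..L₄: k=1: 0+2160+22·37·4=5416; k=2: 8140+680+22·10·4=9700; k=3: 11880+0+22·17·4=13376 → min 5416 | L₂..L₅: k=2: 0+1120+37·10·11=5190; k=3: 6290+748+37·17·11=13957; k=4: 2160+0+37·4·11=3788 → min 3788.
Length 5: L₁..L₅: k=1: 0+3788+22·37·11=12742; k=2: 8140+1120+22·10·11=11680; k=3: 11880+748+22·17·11=16742; k=4: 5416+0+22·4·11=6384 → min 6384.
Optimal order: ((L₁ (L₂ (L₃ L₄))) L₅) with cost 6384.

6384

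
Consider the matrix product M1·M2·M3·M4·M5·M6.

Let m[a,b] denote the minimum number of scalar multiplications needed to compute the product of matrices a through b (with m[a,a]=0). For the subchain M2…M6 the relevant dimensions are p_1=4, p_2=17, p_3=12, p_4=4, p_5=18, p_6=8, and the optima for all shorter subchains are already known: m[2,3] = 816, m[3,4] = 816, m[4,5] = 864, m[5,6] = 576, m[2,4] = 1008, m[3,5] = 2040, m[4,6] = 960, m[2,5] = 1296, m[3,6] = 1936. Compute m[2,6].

m[2,6] = min over k∈[2,5] of m[2,k]+m[k+1,6]+p_{1}·p_k·p_{6}.
k=2: 0 + 1936 + 4·17·8 = 2480; k=3: 816 + 960 + 4·12·8 = 2160; k=4: 1008 + 576 + 4·4·8 = 1712; k=5: 1296 + 0 + 4·18·8 = 1872.
Minimum: 1712 at k=4.

1712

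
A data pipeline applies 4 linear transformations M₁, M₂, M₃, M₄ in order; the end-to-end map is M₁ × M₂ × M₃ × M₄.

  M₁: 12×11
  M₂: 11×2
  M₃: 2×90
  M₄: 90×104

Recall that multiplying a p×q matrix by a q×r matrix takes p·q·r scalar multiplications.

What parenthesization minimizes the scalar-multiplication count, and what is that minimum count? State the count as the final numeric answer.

21480

Adjacent pairs: M₁M₂ = 12·11·2 = 264; M₂M₃ = 11·2·90 = 1980; M₃M₄ = 2·90·104 = 18720.
Length 3: M₁..M₃: k=1: 0+1980+12·11·90=13860; k=2: 264+0+12·2·90=2424 → min 2424 | M₂..M₄: k=2: 0+18720+11·2·104=21008; k=3: 1980+0+11·90·104=104940 → min 21008.
Length 4: M₁..M₄: k=1: 0+21008+12·11·104=34736; k=2: 264+18720+12·2·104=21480; k=3: 2424+0+12·90·104=114744 → min 21480.
Optimal parenthesization: ((M₁ × M₂) × (M₃ × M₄)) with cost 21480.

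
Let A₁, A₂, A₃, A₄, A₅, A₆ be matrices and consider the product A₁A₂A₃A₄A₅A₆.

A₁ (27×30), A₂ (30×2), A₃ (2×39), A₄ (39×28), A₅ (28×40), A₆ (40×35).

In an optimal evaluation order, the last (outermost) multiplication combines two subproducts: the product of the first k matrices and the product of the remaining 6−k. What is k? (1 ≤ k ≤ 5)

Adjacent pairs: A₁A₂ = 27·30·2 = 1620; A₂A₃ = 30·2·39 = 2340; A₃A₄ = 2·39·28 = 2184; A₄A₅ = 39·28·40 = 43680; A₅A₆ = 28·40·35 = 39200.
Length 3: A₁..A₃: k=1: 0+2340+27·30·39=33930; k=2: 1620+0+27·2·39=3726 → min 3726 | A₂..A₄: k=2: 0+2184+30·2·28=3864; k=3: 2340+0+30·39·28=35100 → min 3864 | A₃..A₅: k=3: 0+43680+2·39·40=46800; k=4: 2184+0+2·28·40=4424 → min 4424 | A₄..A₆: k=4: 0+39200+39·28·35=77420; k=5: 43680+0+39·40·35=98280 → min 77420.
Length 4: A₁..A₄: k=1: 0+3864+27·30·28=26544; k=2: 1620+2184+27·2·28=5316; k=3: 3726+0+27·39·28=33210 → min 5316 | A₂..A₅: k=2: 0+4424+30·2·40=6824; k=3: 2340+43680+30·39·40=92820; k=4: 3864+0+30·28·40=37464 → min 6824 | A₃..A₆: k=3: 0+77420+2·39·35=80150; k=4: 2184+39200+2·28·35=43344; k=5: 4424+0+2·40·35=7224 → min 7224.
Length 5: A₁..A₅: k=1: 0+6824+27·30·40=39224; k=2: 1620+4424+27·2·40=8204; k=3: 3726+43680+27·39·40=89526; k=4: 5316+0+27·28·40=35556 → min 8204 | A₂..A₆: k=2: 0+7224+30·2·35=9324; k=3: 2340+77420+30·39·35=120710; k=4: 3864+39200+30·28·35=72464; k=5: 6824+0+30·40·35=48824 → min 9324.
Top-level splits: k=1: (A₁..A₁)·(A₂..A₆) → 0+9324+27·30·35 = 37674; k=2: (A₁..A₂)·(A₃..A₆) → 1620+7224+27·2·35 = 10734; k=3: (A₁..A₃)·(A₄..A₆) → 3726+77420+27·39·35 = 118001; k=4: (A₁..A₄)·(A₅..A₆) → 5316+39200+27·28·35 = 70976; k=5: (A₁..A₅)·(A₆..A₆) → 8204+0+27·40·35 = 46004.
Best split is after A₂, i.e. k = 2.

2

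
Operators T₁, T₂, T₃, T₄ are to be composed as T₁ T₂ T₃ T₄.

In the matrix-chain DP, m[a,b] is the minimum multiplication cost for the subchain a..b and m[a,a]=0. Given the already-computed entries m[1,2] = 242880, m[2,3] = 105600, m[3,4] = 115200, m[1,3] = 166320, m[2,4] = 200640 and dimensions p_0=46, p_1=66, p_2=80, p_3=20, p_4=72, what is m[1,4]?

232560

m[1,4] = min over k∈[1,3] of m[1,k]+m[k+1,4]+p_{0}·p_k·p_{4}.
k=1: 0 + 200640 + 46·66·72 = 419232; k=2: 242880 + 115200 + 46·80·72 = 623040; k=3: 166320 + 0 + 46·20·72 = 232560.
Minimum: 232560 at k=3.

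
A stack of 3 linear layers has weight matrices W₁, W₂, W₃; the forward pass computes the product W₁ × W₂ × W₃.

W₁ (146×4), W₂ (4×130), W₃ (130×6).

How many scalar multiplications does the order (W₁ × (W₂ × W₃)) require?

(W₂ × W₃): 4×130 by 130×6 → 4×6, cost 4·130·6 = 3120
(W₁ × (W₂ × W₃)): 146×4 by 4×6 → 146×6, cost 146·4·6 = 3504; cumulative 6624
Total: 6624 scalar multiplications.

6624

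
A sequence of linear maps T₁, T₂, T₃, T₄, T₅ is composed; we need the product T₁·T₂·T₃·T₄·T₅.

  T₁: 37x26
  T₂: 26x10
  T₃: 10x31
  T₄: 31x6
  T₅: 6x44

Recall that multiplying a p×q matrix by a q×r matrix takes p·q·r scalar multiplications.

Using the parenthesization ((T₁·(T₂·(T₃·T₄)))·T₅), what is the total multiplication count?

18960

(T₃·T₄): 10×31 by 31×6 → 10×6, cost 10·31·6 = 1860
(T₂·(T₃·T₄)): 26×10 by 10×6 → 26×6, cost 26·10·6 = 1560; cumulative 3420
(T₁·(T₂·(T₃·T₄))): 37×26 by 26×6 → 37×6, cost 37·26·6 = 5772; cumulative 9192
((T₁·(T₂·(T₃·T₄)))·T₅): 37×6 by 6×44 → 37×44, cost 37·6·44 = 9768; cumulative 18960
Total: 18960 scalar multiplications.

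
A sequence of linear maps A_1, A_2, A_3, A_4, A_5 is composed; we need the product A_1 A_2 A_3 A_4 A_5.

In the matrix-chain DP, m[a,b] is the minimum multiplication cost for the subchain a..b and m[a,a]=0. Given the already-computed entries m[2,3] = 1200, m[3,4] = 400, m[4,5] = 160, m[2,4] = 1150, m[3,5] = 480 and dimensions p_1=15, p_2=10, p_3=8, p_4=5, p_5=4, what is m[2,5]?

m[2,5] = min over k∈[2,4] of m[2,k]+m[k+1,5]+p_{1}·p_k·p_{5}.
k=2: 0 + 480 + 15·10·4 = 1080; k=3: 1200 + 160 + 15·8·4 = 1840; k=4: 1150 + 0 + 15·5·4 = 1450.
Minimum: 1080 at k=2.

1080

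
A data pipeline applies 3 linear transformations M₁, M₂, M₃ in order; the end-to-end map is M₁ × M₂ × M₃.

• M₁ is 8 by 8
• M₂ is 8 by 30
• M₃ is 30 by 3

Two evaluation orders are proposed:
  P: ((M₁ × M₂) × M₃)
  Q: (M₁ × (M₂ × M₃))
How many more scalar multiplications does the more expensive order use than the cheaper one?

1728

Order P = ((M₁ × M₂) × M₃): (M₁ × M₂): 8×8 by 8×30 → 8×30, cost 8·8·30 = 1920; ((M₁ × M₂) × M₃): 8×30 by 30×3 → 8×3, cost 8·30·3 = 720; cumulative 2640. Total 2640.
Order Q = (M₁ × (M₂ × M₃)): (M₂ × M₃): 8×30 by 30×3 → 8×3, cost 8·30·3 = 720; (M₁ × (M₂ × M₃)): 8×8 by 8×3 → 8×3, cost 8·8·3 = 192; cumulative 912. Total 912.
Difference: |2640 − 912| = 1728.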